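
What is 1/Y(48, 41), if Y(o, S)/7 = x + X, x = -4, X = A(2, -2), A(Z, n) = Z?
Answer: -1/14 ≈ -0.071429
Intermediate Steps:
X = 2
Y(o, S) = -14 (Y(o, S) = 7*(-4 + 2) = 7*(-2) = -14)
1/Y(48, 41) = 1/(-14) = -1/14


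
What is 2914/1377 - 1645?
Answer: -2262251/1377 ≈ -1642.9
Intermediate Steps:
2914/1377 - 1645 = -2262251/1377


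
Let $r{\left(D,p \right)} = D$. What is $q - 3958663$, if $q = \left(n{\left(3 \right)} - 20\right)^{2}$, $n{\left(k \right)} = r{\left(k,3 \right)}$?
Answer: $-3958374$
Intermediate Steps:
$n{\left(k \right)} = k$
$q = 289$ ($q = \left(3 - 20\right)^{2} = \left(-17\right)^{2} = 289$)
$q - 3958663 = 289 - 3958663 = -3958374$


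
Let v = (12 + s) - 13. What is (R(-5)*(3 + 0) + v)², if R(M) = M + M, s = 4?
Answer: 729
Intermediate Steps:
R(M) = 2*M
v = 3 (v = (12 + 4) - 13 = 16 - 13 = 3)
(R(-5)*(3 + 0) + v)² = ((2*(-5))*(3 + 0) + 3)² = (-10*3 + 3)² = (-30 + 3)² = (-27)² = 729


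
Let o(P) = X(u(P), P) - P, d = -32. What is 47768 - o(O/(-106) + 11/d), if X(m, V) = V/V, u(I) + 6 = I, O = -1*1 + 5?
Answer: 81012185/1696 ≈ 47767.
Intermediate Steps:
O = 4 (O = -1 + 5 = 4)
u(I) = -6 + I
X(m, V) = 1
o(P) = 1 - P
47768 - o(O/(-106) + 11/d) = 47768 - (1 - (4/(-106) + 11/(-32))) = 47768 - (1 - (4*(-1/106) + 11*(-1/32))) = 47768 - (1 - (-2/53 - 11/32)) = 47768 - (1 - 1*(-647/1696)) = 47768 - (1 + 647/1696) = 47768 - 1*2343/1696 = 47768 - 2343/1696 = 81012185/1696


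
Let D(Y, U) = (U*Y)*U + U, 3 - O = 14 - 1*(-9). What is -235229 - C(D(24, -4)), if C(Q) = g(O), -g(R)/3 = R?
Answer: -235289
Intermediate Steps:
O = -20 (O = 3 - (14 - 1*(-9)) = 3 - (14 + 9) = 3 - 1*23 = 3 - 23 = -20)
D(Y, U) = U + Y*U² (D(Y, U) = Y*U² + U = U + Y*U²)
g(R) = -3*R
C(Q) = 60 (C(Q) = -3*(-20) = 60)
-235229 - C(D(24, -4)) = -235229 - 1*60 = -235229 - 60 = -235289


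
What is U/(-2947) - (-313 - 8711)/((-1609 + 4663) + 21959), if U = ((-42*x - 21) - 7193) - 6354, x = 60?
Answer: 429002872/73713311 ≈ 5.8199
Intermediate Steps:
U = -16088 (U = ((-42*60 - 21) - 7193) - 6354 = ((-2520 - 21) - 7193) - 6354 = (-2541 - 7193) - 6354 = -9734 - 6354 = -16088)
U/(-2947) - (-313 - 8711)/((-1609 + 4663) + 21959) = -16088/(-2947) - (-313 - 8711)/((-1609 + 4663) + 21959) = -16088*(-1/2947) - (-9024)/(3054 + 21959) = 16088/2947 - (-9024)/25013 = 16088/2947 - 1*(-9024/25013) = 16088/2947 + 9024/25013 = 429002872/73713311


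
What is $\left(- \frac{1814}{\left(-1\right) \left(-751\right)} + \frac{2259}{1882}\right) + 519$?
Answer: $\frac{731827819}{1413382} \approx 517.79$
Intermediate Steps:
$\left(- \frac{1814}{\left(-1\right) \left(-751\right)} + \frac{2259}{1882}\right) + 519 = \left(- \frac{1814}{751} + 2259 \cdot \frac{1}{1882}\right) + 519 = \left(\left(-1814\right) \frac{1}{751} + \frac{2259}{1882}\right) + 519 = \left(- \frac{1814}{751} + \frac{2259}{1882}\right) + 519 = - \frac{1717439}{1413382} + 519 = \frac{731827819}{1413382}$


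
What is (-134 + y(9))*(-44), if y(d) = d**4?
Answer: -282788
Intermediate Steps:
(-134 + y(9))*(-44) = (-134 + 9**4)*(-44) = (-134 + 6561)*(-44) = 6427*(-44) = -282788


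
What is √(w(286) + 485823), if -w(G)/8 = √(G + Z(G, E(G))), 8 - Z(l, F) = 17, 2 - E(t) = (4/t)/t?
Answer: √(485823 - 8*√277) ≈ 696.91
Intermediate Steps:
E(t) = 2 - 4/t² (E(t) = 2 - 4/t/t = 2 - 4/t²)
Z(l, F) = -9 (Z(l, F) = 8 - 1*17 = 8 - 17 = -9)
w(G) = -8*√(-9 + G) (w(G) = -8*√(G - 9) = -8*√(-9 + G))
√(w(286) + 485823) = √(-8*√(-9 + 286) + 485823) = √(-8*√277 + 485823) = √(485823 - 8*√277)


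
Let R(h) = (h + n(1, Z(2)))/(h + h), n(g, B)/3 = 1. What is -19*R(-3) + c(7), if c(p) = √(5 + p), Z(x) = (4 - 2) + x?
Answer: 2*√3 ≈ 3.4641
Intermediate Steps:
Z(x) = 2 + x
n(g, B) = 3 (n(g, B) = 3*1 = 3)
R(h) = (3 + h)/(2*h) (R(h) = (h + 3)/(h + h) = (3 + h)/((2*h)) = (3 + h)*(1/(2*h)) = (3 + h)/(2*h))
-19*R(-3) + c(7) = -19*(3 - 3)/(2*(-3)) + √(5 + 7) = -19*(-1)*0/(2*3) + √12 = -19*0 + 2*√3 = 0 + 2*√3 = 2*√3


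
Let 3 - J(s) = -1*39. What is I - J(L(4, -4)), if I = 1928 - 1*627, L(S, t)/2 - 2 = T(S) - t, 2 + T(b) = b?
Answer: 1259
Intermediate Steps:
T(b) = -2 + b
L(S, t) = -2*t + 2*S (L(S, t) = 4 + 2*((-2 + S) - t) = 4 + 2*(-2 + S - t) = 4 + (-4 - 2*t + 2*S) = -2*t + 2*S)
J(s) = 42 (J(s) = 3 - (-1)*39 = 3 - 1*(-39) = 3 + 39 = 42)
I = 1301 (I = 1928 - 627 = 1301)
I - J(L(4, -4)) = 1301 - 1*42 = 1301 - 42 = 1259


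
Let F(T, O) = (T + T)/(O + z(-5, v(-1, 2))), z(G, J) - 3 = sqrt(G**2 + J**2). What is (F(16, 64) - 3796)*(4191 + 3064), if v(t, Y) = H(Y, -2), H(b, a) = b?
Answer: -6140637804/223 - 11608*sqrt(29)/223 ≈ -2.7537e+7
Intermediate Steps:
v(t, Y) = Y
z(G, J) = 3 + sqrt(G**2 + J**2)
F(T, O) = 2*T/(3 + O + sqrt(29)) (F(T, O) = (T + T)/(O + (3 + sqrt((-5)**2 + 2**2))) = (2*T)/(O + (3 + sqrt(25 + 4))) = (2*T)/(O + (3 + sqrt(29))) = (2*T)/(3 + O + sqrt(29)) = 2*T/(3 + O + sqrt(29)))
(F(16, 64) - 3796)*(4191 + 3064) = (2*16/(3 + 64 + sqrt(29)) - 3796)*(4191 + 3064) = (2*16/(67 + sqrt(29)) - 3796)*7255 = (32/(67 + sqrt(29)) - 3796)*7255 = (-3796 + 32/(67 + sqrt(29)))*7255 = -27539980 + 232160/(67 + sqrt(29))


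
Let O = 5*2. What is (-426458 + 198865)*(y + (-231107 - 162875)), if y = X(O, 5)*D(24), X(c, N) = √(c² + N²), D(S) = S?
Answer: 89667545326 - 27311160*√5 ≈ 8.9606e+10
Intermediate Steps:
O = 10
X(c, N) = √(N² + c²)
y = 120*√5 (y = √(5² + 10²)*24 = √(25 + 100)*24 = √125*24 = (5*√5)*24 = 120*√5 ≈ 268.33)
(-426458 + 198865)*(y + (-231107 - 162875)) = (-426458 + 198865)*(120*√5 + (-231107 - 162875)) = -227593*(120*√5 - 393982) = -227593*(-393982 + 120*√5) = 89667545326 - 27311160*√5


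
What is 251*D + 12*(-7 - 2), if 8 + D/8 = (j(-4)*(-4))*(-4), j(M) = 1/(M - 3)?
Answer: -145332/7 ≈ -20762.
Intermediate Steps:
j(M) = 1/(-3 + M)
D = -576/7 (D = -64 + 8*((-4/(-3 - 4))*(-4)) = -64 + 8*((-4/(-7))*(-4)) = -64 + 8*(-⅐*(-4)*(-4)) = -64 + 8*((4/7)*(-4)) = -64 + 8*(-16/7) = -64 - 128/7 = -576/7 ≈ -82.286)
251*D + 12*(-7 - 2) = 251*(-576/7) + 12*(-7 - 2) = -144576/7 + 12*(-9) = -144576/7 - 108 = -145332/7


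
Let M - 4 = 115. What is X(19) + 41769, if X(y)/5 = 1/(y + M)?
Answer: 5764127/138 ≈ 41769.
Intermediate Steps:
M = 119 (M = 4 + 115 = 119)
X(y) = 5/(119 + y) (X(y) = 5/(y + 119) = 5/(119 + y))
X(19) + 41769 = 5/(119 + 19) + 41769 = 5/138 + 41769 = 5764127/138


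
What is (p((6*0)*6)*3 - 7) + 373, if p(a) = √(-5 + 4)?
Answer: 366 + 3*I ≈ 366.0 + 3.0*I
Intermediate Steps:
p(a) = I (p(a) = √(-1) = I)
(p((6*0)*6)*3 - 7) + 373 = (I*3 - 7) + 373 = (3*I - 7) + 373 = (-7 + 3*I) + 373 = 366 + 3*I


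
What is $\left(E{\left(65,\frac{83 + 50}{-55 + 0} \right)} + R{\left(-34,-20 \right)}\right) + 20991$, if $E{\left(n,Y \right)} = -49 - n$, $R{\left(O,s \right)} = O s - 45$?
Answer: $21512$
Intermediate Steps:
$R{\left(O,s \right)} = -45 + O s$
$\left(E{\left(65,\frac{83 + 50}{-55 + 0} \right)} + R{\left(-34,-20 \right)}\right) + 20991 = \left(\left(-49 - 65\right) - -635\right) + 20991 = \left(\left(-49 - 65\right) + \left(-45 + 680\right)\right) + 20991 = \left(-114 + 635\right) + 20991 = 521 + 20991 = 21512$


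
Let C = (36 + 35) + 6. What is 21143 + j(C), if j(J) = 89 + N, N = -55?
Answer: 21177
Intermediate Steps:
C = 77 (C = 71 + 6 = 77)
j(J) = 34 (j(J) = 89 - 55 = 34)
21143 + j(C) = 21143 + 34 = 21177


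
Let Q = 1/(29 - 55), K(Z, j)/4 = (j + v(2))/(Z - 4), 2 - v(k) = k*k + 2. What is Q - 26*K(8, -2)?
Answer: 4055/26 ≈ 155.96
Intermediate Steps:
v(k) = -k² (v(k) = 2 - (k*k + 2) = 2 - (k² + 2) = 2 - (2 + k²) = 2 + (-2 - k²) = -k²)
K(Z, j) = 4*(-4 + j)/(-4 + Z) (K(Z, j) = 4*((j - 1*2²)/(Z - 4)) = 4*((j - 1*4)/(-4 + Z)) = 4*((j - 4)/(-4 + Z)) = 4*((-4 + j)/(-4 + Z)) = 4*(-4 + j)/(-4 + Z))
Q = -1/26 (Q = 1/(-26) = -1/26 ≈ -0.038462)
Q - 26*K(8, -2) = -1/26 - 104*(-4 - 2)/(-4 + 8) = -1/26 - 104*(-6)/4 = -1/26 - 26*(-6) = -1/26 + 156 = 4055/26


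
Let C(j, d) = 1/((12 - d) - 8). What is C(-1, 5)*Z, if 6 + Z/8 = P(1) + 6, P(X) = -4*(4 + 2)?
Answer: 192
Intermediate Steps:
P(X) = -24 (P(X) = -4*6 = -24)
C(j, d) = 1/(4 - d)
Z = -192 (Z = -48 + 8*(-24 + 6) = -48 + 8*(-18) = -48 - 144 = -192)
C(-1, 5)*Z = -1/(-4 + 5)*(-192) = -1/1*(-192) = -1*1*(-192) = -1*(-192) = 192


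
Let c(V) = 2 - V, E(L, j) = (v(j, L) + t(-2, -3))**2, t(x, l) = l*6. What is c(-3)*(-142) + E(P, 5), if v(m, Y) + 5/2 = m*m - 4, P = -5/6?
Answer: -2839/4 ≈ -709.75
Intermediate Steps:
P = -5/6 (P = -5*1/6 = -5/6 ≈ -0.83333)
t(x, l) = 6*l
v(m, Y) = -13/2 + m**2 (v(m, Y) = -5/2 + (m*m - 4) = -5/2 + (m**2 - 4) = -5/2 + (-4 + m**2) = -13/2 + m**2)
E(L, j) = (-49/2 + j**2)**2 (E(L, j) = ((-13/2 + j**2) + 6*(-3))**2 = ((-13/2 + j**2) - 18)**2 = (-49/2 + j**2)**2)
c(-3)*(-142) + E(P, 5) = (2 - 1*(-3))*(-142) + (-49 + 2*5**2)**2/4 = (2 + 3)*(-142) + (-49 + 2*25)**2/4 = 5*(-142) + (-49 + 50)**2/4 = -710 + (1/4)*1**2 = -710 + (1/4)*1 = -710 + 1/4 = -2839/4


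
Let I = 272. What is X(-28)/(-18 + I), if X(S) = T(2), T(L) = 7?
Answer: 7/254 ≈ 0.027559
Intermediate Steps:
X(S) = 7
X(-28)/(-18 + I) = 7/(-18 + 272) = 7/254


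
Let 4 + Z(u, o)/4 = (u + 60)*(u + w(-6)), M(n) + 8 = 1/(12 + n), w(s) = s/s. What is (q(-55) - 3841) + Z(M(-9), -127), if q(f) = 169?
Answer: -45752/9 ≈ -5083.6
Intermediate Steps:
w(s) = 1
M(n) = -8 + 1/(12 + n)
Z(u, o) = -16 + 4*(1 + u)*(60 + u) (Z(u, o) = -16 + 4*((u + 60)*(u + 1)) = -16 + 4*((60 + u)*(1 + u)) = -16 + 4*((1 + u)*(60 + u)) = -16 + 4*(1 + u)*(60 + u))
(q(-55) - 3841) + Z(M(-9), -127) = (169 - 3841) + (224 + 4*((-95 - 8*(-9))/(12 - 9))² + 244*((-95 - 8*(-9))/(12 - 9))) = -3672 + (224 + 4*((-95 + 72)/3)² + 244*((-95 + 72)/3)) = -3672 + (224 + 4*((⅓)*(-23))² + 244*((⅓)*(-23))) = -3672 + (224 + 4*(-23/3)² + 244*(-23/3)) = -3672 + (224 + 4*(529/9) - 5612/3) = -3672 + (224 + 2116/9 - 5612/3) = -3672 - 12704/9 = -45752/9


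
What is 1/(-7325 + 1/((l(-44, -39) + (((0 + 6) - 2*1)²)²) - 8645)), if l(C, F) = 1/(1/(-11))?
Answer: -8400/61530001 ≈ -0.00013652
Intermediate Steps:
l(C, F) = -11 (l(C, F) = 1/(-1/11) = -11)
1/(-7325 + 1/((l(-44, -39) + (((0 + 6) - 2*1)²)²) - 8645)) = 1/(-7325 + 1/((-11 + (((0 + 6) - 2*1)²)²) - 8645)) = 1/(-7325 + 1/((-11 + ((6 - 2)²)²) - 8645)) = 1/(-7325 + 1/((-11 + (4²)²) - 8645)) = 1/(-7325 + 1/((-11 + 16²) - 8645)) = 1/(-7325 + 1/((-11 + 256) - 8645)) = 1/(-7325 + 1/(245 - 8645)) = 1/(-7325 + 1/(-8400)) = 1/(-7325 - 1/8400) = 1/(-61530001/8400) = -8400/61530001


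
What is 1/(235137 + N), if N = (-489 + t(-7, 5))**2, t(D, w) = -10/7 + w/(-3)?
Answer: 441/210486973 ≈ 2.0951e-6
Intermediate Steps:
t(D, w) = -10/7 - w/3 (t(D, w) = -10*1/7 + w*(-1/3) = -10/7 - w/3)
N = 106791556/441 (N = (-489 + (-10/7 - 1/3*5))**2 = (-489 + (-10/7 - 5/3))**2 = (-489 - 65/21)**2 = (-10334/21)**2 = 106791556/441 ≈ 2.4216e+5)
1/(235137 + N) = 1/(235137 + 106791556/441) = 1/(210486973/441) = 441/210486973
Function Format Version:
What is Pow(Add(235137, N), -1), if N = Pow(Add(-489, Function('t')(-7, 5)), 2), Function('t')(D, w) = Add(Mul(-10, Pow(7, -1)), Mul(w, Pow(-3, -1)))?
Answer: Rational(441, 210486973) ≈ 2.0951e-6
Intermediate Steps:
Function('t')(D, w) = Add(Rational(-10, 7), Mul(Rational(-1, 3), w)) (Function('t')(D, w) = Add(Mul(-10, Rational(1, 7)), Mul(w, Rational(-1, 3))) = Add(Rational(-10, 7), Mul(Rational(-1, 3), w)))
N = Rational(106791556, 441) (N = Pow(Add(-489, Add(Rational(-10, 7), Mul(Rational(-1, 3), 5))), 2) = Pow(Add(-489, Add(Rational(-10, 7), Rational(-5, 3))), 2) = Pow(Add(-489, Rational(-65, 21)), 2) = Pow(Rational(-10334, 21), 2) = Rational(106791556, 441) ≈ 2.4216e+5)
Pow(Add(235137, N), -1) = Pow(Add(235137, Rational(106791556, 441)), -1) = Pow(Rational(210486973, 441), -1) = Rational(441, 210486973)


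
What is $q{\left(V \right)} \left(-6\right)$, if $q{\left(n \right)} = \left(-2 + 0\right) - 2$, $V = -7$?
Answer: $24$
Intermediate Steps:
$q{\left(n \right)} = -4$ ($q{\left(n \right)} = -2 - 2 = -4$)
$q{\left(V \right)} \left(-6\right) = \left(-4\right) \left(-6\right) = 24$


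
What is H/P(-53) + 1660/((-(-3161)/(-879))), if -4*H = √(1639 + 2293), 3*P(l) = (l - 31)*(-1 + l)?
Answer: -1459140/3161 - √983/3024 ≈ -461.62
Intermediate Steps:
P(l) = (-1 + l)*(-31 + l)/3 (P(l) = ((l - 31)*(-1 + l))/3 = ((-31 + l)*(-1 + l))/3 = ((-1 + l)*(-31 + l))/3 = (-1 + l)*(-31 + l)/3)
H = -√983/2 (H = -√(1639 + 2293)/4 = -√983/2 ≈ -15.676)
H/P(-53) + 1660/((-(-3161)/(-879))) = (-√983/2)/(31/3 - 32/3*(-53) + (⅓)*(-53)²) + 1660/((-(-3161)/(-879))) = (-√983/2)/(31/3 + 1696/3 + (⅓)*2809) + 1660/((-(-3161)*(-1)/879)) = (-√983/2)/(31/3 + 1696/3 + 2809/3) + 1660/((-1*3161/879)) = -√983/2/1512 + 1660/(-3161/879) = -√983/2*(1/1512) + 1660*(-879/3161) = -√983/3024 - 1459140/3161 = -1459140/3161 - √983/3024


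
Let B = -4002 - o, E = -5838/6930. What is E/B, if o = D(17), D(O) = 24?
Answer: 139/664290 ≈ 0.00020925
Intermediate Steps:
E = -139/165 (E = -5838*1/6930 = -139/165 ≈ -0.84242)
o = 24
B = -4026 (B = -4002 - 1*24 = -4002 - 24 = -4026)
E/B = -139/165/(-4026) = -139/165*(-1/4026) = 139/664290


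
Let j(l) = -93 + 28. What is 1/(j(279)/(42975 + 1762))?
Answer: -44737/65 ≈ -688.26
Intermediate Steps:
j(l) = -65
1/(j(279)/(42975 + 1762)) = 1/(-65/(42975 + 1762)) = 1/(-65/44737) = -44737/65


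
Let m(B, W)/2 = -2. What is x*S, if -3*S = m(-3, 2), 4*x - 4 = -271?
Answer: -89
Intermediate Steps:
x = -267/4 (x = 1 + (¼)*(-271) = 1 - 271/4 = -267/4 ≈ -66.750)
m(B, W) = -4 (m(B, W) = 2*(-2) = -4)
S = 4/3 (S = -⅓*(-4) = 4/3 ≈ 1.3333)
x*S = -267/4*4/3 = -89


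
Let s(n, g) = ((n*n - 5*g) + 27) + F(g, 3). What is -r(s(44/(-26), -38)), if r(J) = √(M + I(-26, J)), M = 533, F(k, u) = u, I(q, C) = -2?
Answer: -3*√59 ≈ -23.043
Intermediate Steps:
s(n, g) = 30 + n² - 5*g (s(n, g) = ((n*n - 5*g) + 27) + 3 = ((n² - 5*g) + 27) + 3 = (27 + n² - 5*g) + 3 = 30 + n² - 5*g)
r(J) = 3*√59 (r(J) = √(533 - 2) = √531 = 3*√59)
-r(s(44/(-26), -38)) = -3*√59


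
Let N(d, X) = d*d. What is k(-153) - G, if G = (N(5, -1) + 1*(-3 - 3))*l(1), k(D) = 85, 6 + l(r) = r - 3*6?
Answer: 522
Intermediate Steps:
l(r) = -24 + r (l(r) = -6 + (r - 3*6) = -6 + (r - 18) = -6 + (-18 + r) = -24 + r)
N(d, X) = d**2
G = -437 (G = (5**2 + 1*(-3 - 3))*(-24 + 1) = (25 + 1*(-6))*(-23) = (25 - 6)*(-23) = 19*(-23) = -437)
k(-153) - G = 85 - 1*(-437) = 85 + 437 = 522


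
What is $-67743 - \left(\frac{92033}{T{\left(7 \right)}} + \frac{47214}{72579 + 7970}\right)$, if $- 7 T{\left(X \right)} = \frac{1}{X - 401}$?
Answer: $- \frac{20450968828807}{80549} \approx -2.5389 \cdot 10^{8}$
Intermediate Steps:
$T{\left(X \right)} = - \frac{1}{7 \left(-401 + X\right)}$ ($T{\left(X \right)} = - \frac{1}{7 \left(X - 401\right)} = - \frac{1}{7 \left(-401 + X\right)}$)
$-67743 - \left(\frac{92033}{T{\left(7 \right)}} + \frac{47214}{72579 + 7970}\right) = -67743 - \left(\frac{92033}{\left(-1\right) \frac{1}{-2807 + 7 \cdot 7}} + \frac{47214}{72579 + 7970}\right) = -67743 - \left(\frac{92033}{\left(-1\right) \frac{1}{-2807 + 49}} + \frac{47214}{80549}\right) = -67743 - \left(\frac{92033}{\left(-1\right) \frac{1}{-2758}} + 47214 \cdot \frac{1}{80549}\right) = -67743 - \left(\frac{92033}{\left(-1\right) \left(- \frac{1}{2758}\right)} + \frac{47214}{80549}\right) = -67743 - \left(92033 \frac{1}{\frac{1}{2758}} + \frac{47214}{80549}\right) = -67743 - \left(92033 \cdot 2758 + \frac{47214}{80549}\right) = -67743 - \left(253827014 + \frac{47214}{80549}\right) = -67743 - \frac{20445512197900}{80549} = - \frac{20450968828807}{80549}$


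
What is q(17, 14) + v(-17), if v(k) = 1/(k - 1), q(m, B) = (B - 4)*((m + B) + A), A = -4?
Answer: 4859/18 ≈ 269.94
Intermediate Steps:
q(m, B) = (-4 + B)*(-4 + B + m) (q(m, B) = (B - 4)*((m + B) - 4) = (-4 + B)*((B + m) - 4) = (-4 + B)*(-4 + B + m))
v(k) = 1/(-1 + k)
q(17, 14) + v(-17) = (16 + 14² - 8*14 - 4*17 + 14*17) + 1/(-1 - 17) = (16 + 196 - 112 - 68 + 238) + 1/(-18) = 270 - 1/18 = 4859/18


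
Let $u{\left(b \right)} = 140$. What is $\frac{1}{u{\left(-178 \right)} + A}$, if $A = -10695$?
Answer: $- \frac{1}{10555} \approx -9.4742 \cdot 10^{-5}$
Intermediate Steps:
$\frac{1}{u{\left(-178 \right)} + A} = \frac{1}{140 - 10695} = \frac{1}{-10555} = - \frac{1}{10555}$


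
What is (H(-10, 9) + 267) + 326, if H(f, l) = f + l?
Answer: 592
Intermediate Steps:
(H(-10, 9) + 267) + 326 = ((-10 + 9) + 267) + 326 = (-1 + 267) + 326 = 266 + 326 = 592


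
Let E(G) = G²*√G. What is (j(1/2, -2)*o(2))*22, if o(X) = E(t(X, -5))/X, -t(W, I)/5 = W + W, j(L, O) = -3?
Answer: -26400*I*√5 ≈ -59032.0*I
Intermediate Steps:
t(W, I) = -10*W (t(W, I) = -5*(W + W) = -10*W)
E(G) = G^(5/2)
o(X) = 100*√10*(-X)^(5/2)/X (o(X) = (-10*X)^(5/2)/X = (100*√10*(-X)^(5/2))/X = 100*√10*(-X)^(5/2)/X)
(j(1/2, -2)*o(2))*22 = -(-300)*√10*(-1*2)^(3/2)*22 = -(-300)*√10*(-2)^(3/2)*22 = -(-300)*√10*(-2*I*√2)*22 = -1200*I*√5*22 = -26400*I*√5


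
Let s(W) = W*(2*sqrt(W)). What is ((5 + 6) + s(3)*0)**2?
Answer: 121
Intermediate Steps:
s(W) = 2*W**(3/2)
((5 + 6) + s(3)*0)**2 = ((5 + 6) + (2*3**(3/2))*0)**2 = (11 + (2*(3*sqrt(3)))*0)**2 = (11 + (6*sqrt(3))*0)**2 = (11 + 0)**2 = 11**2 = 121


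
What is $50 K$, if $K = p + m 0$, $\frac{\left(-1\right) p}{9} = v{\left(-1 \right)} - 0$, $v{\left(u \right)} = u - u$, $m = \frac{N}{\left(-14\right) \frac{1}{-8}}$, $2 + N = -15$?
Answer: $0$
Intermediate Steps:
$N = -17$ ($N = -2 - 15 = -17$)
$m = - \frac{68}{7}$ ($m = - \frac{17}{\left(-14\right) \frac{1}{-8}} = - \frac{17}{\left(-14\right) \left(- \frac{1}{8}\right)} = - \frac{17}{\frac{7}{4}} = \left(-17\right) \frac{4}{7} = - \frac{68}{7} \approx -9.7143$)
$v{\left(u \right)} = 0$
$p = 0$ ($p = - 9 \left(0 - 0\right) = - 9 \left(0 + 0\right) = \left(-9\right) 0 = 0$)
$K = 0$ ($K = 0 - 0 = 0 + 0 = 0$)
$50 K = 50 \cdot 0 = 0$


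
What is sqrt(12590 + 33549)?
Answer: sqrt(46139) ≈ 214.80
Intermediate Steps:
sqrt(12590 + 33549) = sqrt(46139)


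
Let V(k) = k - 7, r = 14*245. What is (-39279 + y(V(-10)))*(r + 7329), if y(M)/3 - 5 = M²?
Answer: -413113323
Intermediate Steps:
r = 3430
V(k) = -7 + k
y(M) = 15 + 3*M²
(-39279 + y(V(-10)))*(r + 7329) = (-39279 + (15 + 3*(-7 - 10)²))*(3430 + 7329) = (-39279 + (15 + 3*(-17)²))*10759 = (-39279 + (15 + 3*289))*10759 = (-39279 + (15 + 867))*10759 = (-39279 + 882)*10759 = -38397*10759 = -413113323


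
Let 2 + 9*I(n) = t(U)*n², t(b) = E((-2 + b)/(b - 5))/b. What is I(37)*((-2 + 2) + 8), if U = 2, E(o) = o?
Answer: -16/9 ≈ -1.7778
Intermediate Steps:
t(b) = (-2 + b)/(b*(-5 + b)) (t(b) = ((-2 + b)/(b - 5))/b = ((-2 + b)/(-5 + b))/b = (-2 + b)/(b*(-5 + b)))
I(n) = -2/9 (I(n) = -2/9 + (((-2 + 2)/(2*(-5 + 2)))*n²)/9 = -2/9 + (((½)*0/(-3))*n²)/9 = -2/9 + (((½)*(-⅓)*0)*n²)/9 = -2/9 + (0*n²)/9 = -2/9 + (⅑)*0 = -2/9 + 0 = -2/9)
I(37)*((-2 + 2) + 8) = -2*((-2 + 2) + 8)/9 = -2*(0 + 8)/9 = -2/9*8 = -16/9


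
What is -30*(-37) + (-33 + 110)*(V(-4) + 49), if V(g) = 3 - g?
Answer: 5422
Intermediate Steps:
-30*(-37) + (-33 + 110)*(V(-4) + 49) = -30*(-37) + (-33 + 110)*((3 - 1*(-4)) + 49) = 1110 + 77*((3 + 4) + 49) = 1110 + 77*(7 + 49) = 1110 + 77*56 = 1110 + 4312 = 5422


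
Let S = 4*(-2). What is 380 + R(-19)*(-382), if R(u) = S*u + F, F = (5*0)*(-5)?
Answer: -57684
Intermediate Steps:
S = -8
F = 0 (F = 0*(-5) = 0)
R(u) = -8*u (R(u) = -8*u + 0 = -8*u)
380 + R(-19)*(-382) = 380 - 8*(-19)*(-382) = 380 + 152*(-382) = 380 - 58064 = -57684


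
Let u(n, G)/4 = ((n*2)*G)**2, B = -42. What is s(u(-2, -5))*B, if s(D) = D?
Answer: -67200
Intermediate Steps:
u(n, G) = 16*G**2*n**2 (u(n, G) = 4*((n*2)*G)**2 = 4*((2*n)*G)**2 = 4*(2*G*n)**2 = 4*(4*G**2*n**2) = 16*G**2*n**2)
s(u(-2, -5))*B = (16*(-5)**2*(-2)**2)*(-42) = (16*25*4)*(-42) = 1600*(-42) = -67200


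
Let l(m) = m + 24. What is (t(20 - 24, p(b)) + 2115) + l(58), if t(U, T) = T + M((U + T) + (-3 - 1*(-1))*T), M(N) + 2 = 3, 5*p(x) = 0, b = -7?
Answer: 2198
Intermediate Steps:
p(x) = 0 (p(x) = (⅕)*0 = 0)
M(N) = 1 (M(N) = -2 + 3 = 1)
l(m) = 24 + m
t(U, T) = 1 + T (t(U, T) = T + 1 = 1 + T)
(t(20 - 24, p(b)) + 2115) + l(58) = ((1 + 0) + 2115) + (24 + 58) = (1 + 2115) + 82 = 2116 + 82 = 2198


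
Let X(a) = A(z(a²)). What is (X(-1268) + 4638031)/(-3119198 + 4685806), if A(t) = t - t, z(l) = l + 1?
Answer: 4638031/1566608 ≈ 2.9606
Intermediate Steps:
z(l) = 1 + l
A(t) = 0
X(a) = 0
(X(-1268) + 4638031)/(-3119198 + 4685806) = (0 + 4638031)/(-3119198 + 4685806) = 4638031/1566608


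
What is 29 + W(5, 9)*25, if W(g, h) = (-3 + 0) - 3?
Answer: -121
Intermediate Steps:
W(g, h) = -6 (W(g, h) = -3 - 3 = -6)
29 + W(5, 9)*25 = 29 - 6*25 = 29 - 150 = -121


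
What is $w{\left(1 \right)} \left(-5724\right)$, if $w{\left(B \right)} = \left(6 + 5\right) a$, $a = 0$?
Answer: $0$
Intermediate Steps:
$w{\left(B \right)} = 0$ ($w{\left(B \right)} = \left(6 + 5\right) 0 = 11 \cdot 0 = 0$)
$w{\left(1 \right)} \left(-5724\right) = 0 \left(-5724\right) = 0$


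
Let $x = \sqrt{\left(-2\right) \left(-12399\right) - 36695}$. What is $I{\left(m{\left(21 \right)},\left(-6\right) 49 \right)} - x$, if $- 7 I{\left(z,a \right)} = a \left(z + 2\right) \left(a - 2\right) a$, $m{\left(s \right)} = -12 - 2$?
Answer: $-43860096 - i \sqrt{11897} \approx -4.386 \cdot 10^{7} - 109.07 i$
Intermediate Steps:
$m{\left(s \right)} = -14$ ($m{\left(s \right)} = -12 - 2 = -14$)
$I{\left(z,a \right)} = - \frac{a^{2} \left(-2 + a\right) \left(2 + z\right)}{7}$ ($I{\left(z,a \right)} = - \frac{a \left(z + 2\right) \left(a - 2\right) a}{7} = - \frac{a \left(2 + z\right) \left(-2 + a\right) a}{7} = - \frac{a \left(-2 + a\right) \left(2 + z\right) a}{7} = - \frac{a^{2} \left(-2 + a\right) \left(2 + z\right)}{7}$)
$x = i \sqrt{11897}$ ($x = \sqrt{24798 - 36695} = \sqrt{-11897} = i \sqrt{11897} \approx 109.07 i$)
$I{\left(m{\left(21 \right)},\left(-6\right) 49 \right)} - x = \frac{\left(\left(-6\right) 49\right)^{2} \left(4 - 2 \left(\left(-6\right) 49\right) + 2 \left(-14\right) - \left(-6\right) 49 \left(-14\right)\right)}{7} - i \sqrt{11897} = \frac{\left(-294\right)^{2} \left(4 - -588 - 28 - \left(-294\right) \left(-14\right)\right)}{7} - i \sqrt{11897} = \frac{1}{7} \cdot 86436 \left(4 + 588 - 28 - 4116\right) - i \sqrt{11897} = \frac{1}{7} \cdot 86436 \left(-3552\right) - i \sqrt{11897} = -43860096 - i \sqrt{11897}$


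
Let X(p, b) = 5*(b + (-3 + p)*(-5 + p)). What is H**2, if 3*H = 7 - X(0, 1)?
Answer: 5329/9 ≈ 592.11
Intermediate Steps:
X(p, b) = 5*b + 5*(-5 + p)*(-3 + p) (X(p, b) = 5*(b + (-5 + p)*(-3 + p)) = 5*b + 5*(-5 + p)*(-3 + p))
H = -73/3 (H = (7 - (75 - 40*0 + 5*1 + 5*0**2))/3 = (7 - (75 + 0 + 5 + 5*0))/3 = (7 - (75 + 0 + 5 + 0))/3 = (7 - 1*80)/3 = (7 - 80)/3 = (1/3)*(-73) = -73/3 ≈ -24.333)
H**2 = (-73/3)**2 = 5329/9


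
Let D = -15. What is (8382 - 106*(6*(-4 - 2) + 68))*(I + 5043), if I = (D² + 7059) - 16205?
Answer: -19351220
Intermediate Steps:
I = -8921 (I = ((-15)² + 7059) - 16205 = (225 + 7059) - 16205 = 7284 - 16205 = -8921)
(8382 - 106*(6*(-4 - 2) + 68))*(I + 5043) = (8382 - 106*(6*(-4 - 2) + 68))*(-8921 + 5043) = (8382 - 106*(6*(-6) + 68))*(-3878) = (8382 - 106*(-36 + 68))*(-3878) = (8382 - 106*32)*(-3878) = (8382 - 3392)*(-3878) = 4990*(-3878) = -19351220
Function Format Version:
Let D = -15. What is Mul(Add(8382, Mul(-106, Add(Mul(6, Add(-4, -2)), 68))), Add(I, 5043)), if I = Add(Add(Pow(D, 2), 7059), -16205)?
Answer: -19351220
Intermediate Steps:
I = -8921 (I = Add(Add(Pow(-15, 2), 7059), -16205) = Add(Add(225, 7059), -16205) = Add(7284, -16205) = -8921)
Mul(Add(8382, Mul(-106, Add(Mul(6, Add(-4, -2)), 68))), Add(I, 5043)) = Mul(Add(8382, Mul(-106, Add(Mul(6, Add(-4, -2)), 68))), Add(-8921, 5043)) = Mul(Add(8382, Mul(-106, Add(Mul(6, -6), 68))), -3878) = Mul(Add(8382, Mul(-106, Add(-36, 68))), -3878) = Mul(Add(8382, Mul(-106, 32)), -3878) = Mul(Add(8382, -3392), -3878) = Mul(4990, -3878) = -19351220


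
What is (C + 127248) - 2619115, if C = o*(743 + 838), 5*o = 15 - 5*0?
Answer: -2487124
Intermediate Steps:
o = 3 (o = (15 - 5*0)/5 = (15 + 0)/5 = (⅕)*15 = 3)
C = 4743 (C = 3*(743 + 838) = 3*1581 = 4743)
(C + 127248) - 2619115 = (4743 + 127248) - 2619115 = 131991 - 2619115 = -2487124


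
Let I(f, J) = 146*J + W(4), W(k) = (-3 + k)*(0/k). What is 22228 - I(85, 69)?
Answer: 12154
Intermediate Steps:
W(k) = 0 (W(k) = (-3 + k)*0 = 0)
I(f, J) = 146*J (I(f, J) = 146*J + 0 = 146*J)
22228 - I(85, 69) = 22228 - 146*69 = 22228 - 1*10074 = 22228 - 10074 = 12154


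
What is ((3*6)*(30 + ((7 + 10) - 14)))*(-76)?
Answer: -45144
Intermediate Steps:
((3*6)*(30 + ((7 + 10) - 14)))*(-76) = (18*(30 + (17 - 14)))*(-76) = (18*(30 + 3))*(-76) = (18*33)*(-76) = 594*(-76) = -45144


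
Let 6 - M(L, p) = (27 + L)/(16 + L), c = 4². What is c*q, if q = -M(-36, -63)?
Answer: -444/5 ≈ -88.800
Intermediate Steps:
c = 16
M(L, p) = 6 - (27 + L)/(16 + L)
q = -111/20 (q = -(69 + 5*(-36))/(16 - 36) = -(69 - 180)/(-20) = -(-1)*(-111)/20 = -1*111/20 = -111/20 ≈ -5.5500)
c*q = 16*(-111/20) = -444/5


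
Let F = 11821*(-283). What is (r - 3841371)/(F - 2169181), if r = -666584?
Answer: 4507955/5514524 ≈ 0.81747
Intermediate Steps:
F = -3345343
(r - 3841371)/(F - 2169181) = (-666584 - 3841371)/(-3345343 - 2169181) = -4507955/(-5514524) = -4507955*(-1/5514524) = 4507955/5514524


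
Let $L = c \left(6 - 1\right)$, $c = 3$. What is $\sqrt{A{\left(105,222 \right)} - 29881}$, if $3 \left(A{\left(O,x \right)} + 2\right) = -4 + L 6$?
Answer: $\frac{i \sqrt{268689}}{3} \approx 172.78 i$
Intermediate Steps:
$L = 15$ ($L = 3 \left(6 - 1\right) = 3 \cdot 5 = 15$)
$A{\left(O,x \right)} = \frac{80}{3}$ ($A{\left(O,x \right)} = -2 + \frac{-4 + 15 \cdot 6}{3} = -2 + \frac{-4 + 90}{3} = -2 + \frac{1}{3} \cdot 86 = -2 + \frac{86}{3} = \frac{80}{3}$)
$\sqrt{A{\left(105,222 \right)} - 29881} = \sqrt{\frac{80}{3} - 29881} = \sqrt{- \frac{89563}{3}} = \frac{i \sqrt{268689}}{3}$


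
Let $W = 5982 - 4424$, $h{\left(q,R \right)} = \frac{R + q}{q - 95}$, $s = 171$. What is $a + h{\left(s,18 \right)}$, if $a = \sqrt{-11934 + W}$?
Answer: $\frac{189}{76} + 2 i \sqrt{2594} \approx 2.4868 + 101.86 i$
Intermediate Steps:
$h{\left(q,R \right)} = \frac{R + q}{-95 + q}$
$W = 1558$ ($W = 5982 - 4424 = 1558$)
$a = 2 i \sqrt{2594}$ ($a = \sqrt{-11934 + 1558} = \sqrt{-10376} = 2 i \sqrt{2594} \approx 101.86 i$)
$a + h{\left(s,18 \right)} = 2 i \sqrt{2594} + \frac{18 + 171}{-95 + 171} = 2 i \sqrt{2594} + \frac{1}{76} \cdot 189 = 2 i \sqrt{2594} + \frac{189}{76} = \frac{189}{76} + 2 i \sqrt{2594}$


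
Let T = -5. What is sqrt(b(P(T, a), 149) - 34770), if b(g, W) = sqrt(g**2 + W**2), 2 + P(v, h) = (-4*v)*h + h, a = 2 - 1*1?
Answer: sqrt(-34770 + sqrt(22562)) ≈ 186.06*I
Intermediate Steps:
a = 1 (a = 2 - 1 = 1)
P(v, h) = -2 + h - 4*h*v (P(v, h) = -2 + ((-4*v)*h + h) = -2 + (-4*h*v + h) = -2 + (h - 4*h*v) = -2 + h - 4*h*v)
b(g, W) = sqrt(W**2 + g**2)
sqrt(b(P(T, a), 149) - 34770) = sqrt(sqrt(149**2 + (-2 + 1 - 4*1*(-5))**2) - 34770) = sqrt(sqrt(22201 + (-2 + 1 + 20)**2) - 34770) = sqrt(sqrt(22201 + 19**2) - 34770) = sqrt(sqrt(22201 + 361) - 34770) = sqrt(sqrt(22562) - 34770) = sqrt(-34770 + sqrt(22562))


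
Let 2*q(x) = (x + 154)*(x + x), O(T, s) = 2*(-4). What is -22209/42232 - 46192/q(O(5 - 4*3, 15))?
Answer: 120302527/3082936 ≈ 39.022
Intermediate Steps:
O(T, s) = -8
q(x) = x*(154 + x) (q(x) = ((x + 154)*(x + x))/2 = ((154 + x)*(2*x))/2 = (2*x*(154 + x))/2 = x*(154 + x))
-22209/42232 - 46192/q(O(5 - 4*3, 15)) = -22209/42232 - 46192*(-1/(8*(154 - 8))) = -22209*1/42232 - 46192/((-8*146)) = -22209/42232 - 46192/(-1168) = -22209/42232 - 46192*(-1/1168) = -22209/42232 + 2887/73 = 120302527/3082936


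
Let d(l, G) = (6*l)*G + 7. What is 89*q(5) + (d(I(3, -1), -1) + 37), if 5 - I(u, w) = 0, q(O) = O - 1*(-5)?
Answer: 904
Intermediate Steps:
q(O) = 5 + O (q(O) = O + 5 = 5 + O)
I(u, w) = 5 (I(u, w) = 5 - 1*0 = 5 + 0 = 5)
d(l, G) = 7 + 6*G*l (d(l, G) = 6*G*l + 7 = 7 + 6*G*l)
89*q(5) + (d(I(3, -1), -1) + 37) = 89*(5 + 5) + ((7 + 6*(-1)*5) + 37) = 89*10 + ((7 - 30) + 37) = 890 + (-23 + 37) = 890 + 14 = 904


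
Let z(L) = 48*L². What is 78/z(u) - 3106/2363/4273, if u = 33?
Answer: 104202815/87965926488 ≈ 0.0011846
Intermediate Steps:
78/z(u) - 3106/2363/4273 = 78/((48*33²)) - 3106/2363/4273 = 78/((48*1089)) - 3106*1/2363*(1/4273) = 78/52272 - 3106/2363*1/4273 = 78*(1/52272) - 3106/10097099 = 13/8712 - 3106/10097099 = 104202815/87965926488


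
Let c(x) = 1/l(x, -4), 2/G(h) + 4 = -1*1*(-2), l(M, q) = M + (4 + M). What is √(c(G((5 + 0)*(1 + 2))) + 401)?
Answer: √1606/2 ≈ 20.037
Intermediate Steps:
l(M, q) = 4 + 2*M
G(h) = -1 (G(h) = 2/(-4 - 1*1*(-2)) = 2/(-4 - 1*(-2)) = 2/(-4 + 2) = 2/(-2) = 2*(-½) = -1)
c(x) = 1/(4 + 2*x)
√(c(G((5 + 0)*(1 + 2))) + 401) = √(1/(2*(2 - 1)) + 401) = √((½)/1 + 401) = √((½)*1 + 401) = √(½ + 401) = √(803/2) = √1606/2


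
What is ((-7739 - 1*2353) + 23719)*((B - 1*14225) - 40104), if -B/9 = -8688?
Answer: 325181101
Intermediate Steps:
B = 78192 (B = -9*(-8688) = 78192)
((-7739 - 1*2353) + 23719)*((B - 1*14225) - 40104) = ((-7739 - 1*2353) + 23719)*((78192 - 1*14225) - 40104) = ((-7739 - 2353) + 23719)*((78192 - 14225) - 40104) = (-10092 + 23719)*(63967 - 40104) = 13627*23863 = 325181101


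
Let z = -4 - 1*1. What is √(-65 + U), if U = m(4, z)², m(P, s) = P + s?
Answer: 8*I ≈ 8.0*I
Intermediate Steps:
z = -5 (z = -4 - 1 = -5)
U = 1 (U = (4 - 5)² = (-1)² = 1)
√(-65 + U) = √(-65 + 1) = √(-64) = 8*I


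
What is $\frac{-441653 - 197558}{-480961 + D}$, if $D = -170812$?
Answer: $\frac{639211}{651773} \approx 0.98073$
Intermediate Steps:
$\frac{-441653 - 197558}{-480961 + D} = \frac{-441653 - 197558}{-480961 - 170812} = - \frac{639211}{-651773} = \left(-639211\right) \left(- \frac{1}{651773}\right) = \frac{639211}{651773}$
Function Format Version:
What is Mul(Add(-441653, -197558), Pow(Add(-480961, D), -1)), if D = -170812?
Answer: Rational(639211, 651773) ≈ 0.98073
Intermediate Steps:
Mul(Add(-441653, -197558), Pow(Add(-480961, D), -1)) = Mul(Add(-441653, -197558), Pow(Add(-480961, -170812), -1)) = Mul(-639211, Pow(-651773, -1)) = Mul(-639211, Rational(-1, 651773)) = Rational(639211, 651773)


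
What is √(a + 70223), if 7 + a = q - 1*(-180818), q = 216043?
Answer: √467077 ≈ 683.43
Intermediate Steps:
a = 396854 (a = -7 + (216043 - 1*(-180818)) = -7 + (216043 + 180818) = -7 + 396861 = 396854)
√(a + 70223) = √(396854 + 70223) = √467077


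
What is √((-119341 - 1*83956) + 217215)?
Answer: √13918 ≈ 117.97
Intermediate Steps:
√((-119341 - 1*83956) + 217215) = √((-119341 - 83956) + 217215) = √(-203297 + 217215) = √13918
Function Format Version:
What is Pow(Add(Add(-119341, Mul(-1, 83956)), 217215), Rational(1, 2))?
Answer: Pow(13918, Rational(1, 2)) ≈ 117.97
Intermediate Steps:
Pow(Add(Add(-119341, Mul(-1, 83956)), 217215), Rational(1, 2)) = Pow(Add(Add(-119341, -83956), 217215), Rational(1, 2)) = Pow(Add(-203297, 217215), Rational(1, 2)) = Pow(13918, Rational(1, 2))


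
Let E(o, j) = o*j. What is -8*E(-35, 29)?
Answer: 8120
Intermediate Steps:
E(o, j) = j*o
-8*E(-35, 29) = -232*(-35) = -8*(-1015) = 8120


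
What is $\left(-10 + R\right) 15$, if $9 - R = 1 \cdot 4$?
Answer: $-75$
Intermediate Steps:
$R = 5$ ($R = 9 - 1 \cdot 4 = 9 - 4 = 5$)
$\left(-10 + R\right) 15 = \left(-10 + 5\right) 15 = \left(-5\right) 15 = -75$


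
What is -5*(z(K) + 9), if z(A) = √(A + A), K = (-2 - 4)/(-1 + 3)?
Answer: -45 - 5*I*√6 ≈ -45.0 - 12.247*I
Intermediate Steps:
K = -3 (K = -6/2 = -6*½ = -3)
z(A) = √2*√A (z(A) = √(2*A) = √2*√A)
-5*(z(K) + 9) = -5*(√2*√(-3) + 9) = -5*(√2*(I*√3) + 9) = -5*(I*√6 + 9) = -5*(9 + I*√6) = -45 - 5*I*√6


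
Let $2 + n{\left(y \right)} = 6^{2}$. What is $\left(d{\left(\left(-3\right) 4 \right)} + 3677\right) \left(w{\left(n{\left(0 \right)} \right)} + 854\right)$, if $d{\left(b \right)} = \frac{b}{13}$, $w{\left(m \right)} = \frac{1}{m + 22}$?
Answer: $\frac{326501275}{104} \approx 3.1394 \cdot 10^{6}$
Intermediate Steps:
$n{\left(y \right)} = 34$ ($n{\left(y \right)} = -2 + 6^{2} = -2 + 36 = 34$)
$w{\left(m \right)} = \frac{1}{22 + m}$
$d{\left(b \right)} = \frac{b}{13}$ ($d{\left(b \right)} = b \frac{1}{13} = \frac{b}{13}$)
$\left(d{\left(\left(-3\right) 4 \right)} + 3677\right) \left(w{\left(n{\left(0 \right)} \right)} + 854\right) = \left(\frac{\left(-3\right) 4}{13} + 3677\right) \left(\frac{1}{22 + 34} + 854\right) = \left(\frac{1}{13} \left(-12\right) + 3677\right) \left(\frac{1}{56} + 854\right) = \left(- \frac{12}{13} + 3677\right) \left(\frac{1}{56} + 854\right) = \frac{47789}{13} \cdot \frac{47825}{56} = \frac{326501275}{104}$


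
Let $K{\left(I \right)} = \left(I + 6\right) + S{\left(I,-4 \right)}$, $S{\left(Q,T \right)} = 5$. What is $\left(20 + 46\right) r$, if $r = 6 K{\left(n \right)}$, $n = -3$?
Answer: $3168$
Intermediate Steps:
$K{\left(I \right)} = 11 + I$ ($K{\left(I \right)} = \left(I + 6\right) + 5 = \left(6 + I\right) + 5 = 11 + I$)
$r = 48$ ($r = 6 \left(11 - 3\right) = 6 \cdot 8 = 48$)
$\left(20 + 46\right) r = \left(20 + 46\right) 48 = 66 \cdot 48 = 3168$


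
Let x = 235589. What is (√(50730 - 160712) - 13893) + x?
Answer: 221696 + I*√109982 ≈ 2.217e+5 + 331.64*I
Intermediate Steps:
(√(50730 - 160712) - 13893) + x = (√(50730 - 160712) - 13893) + 235589 = (√(-109982) - 13893) + 235589 = (I*√109982 - 13893) + 235589 = (-13893 + I*√109982) + 235589 = 221696 + I*√109982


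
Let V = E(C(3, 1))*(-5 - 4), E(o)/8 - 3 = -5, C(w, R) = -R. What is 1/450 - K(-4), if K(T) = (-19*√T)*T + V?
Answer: -64799/450 - 152*I ≈ -144.0 - 152.0*I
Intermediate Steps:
E(o) = -16 (E(o) = 24 + 8*(-5) = 24 - 40 = -16)
V = 144 (V = -16*(-5 - 4) = -16*(-9) = 144)
K(T) = 144 - 19*T^(3/2) (K(T) = (-19*√T)*T + 144 = -19*T^(3/2) + 144 = 144 - 19*T^(3/2))
1/450 - K(-4) = 1/450 - (144 - (-152)*I) = 1/450 - (144 + 152*I) = 1/450 + (-144 - 152*I) = -64799/450 - 152*I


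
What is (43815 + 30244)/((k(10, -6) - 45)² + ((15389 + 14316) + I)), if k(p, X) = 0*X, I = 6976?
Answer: 74059/38706 ≈ 1.9134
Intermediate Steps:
k(p, X) = 0
(43815 + 30244)/((k(10, -6) - 45)² + ((15389 + 14316) + I)) = (43815 + 30244)/((0 - 45)² + ((15389 + 14316) + 6976)) = 74059/((-45)² + (29705 + 6976)) = 74059/(2025 + 36681) = 74059/38706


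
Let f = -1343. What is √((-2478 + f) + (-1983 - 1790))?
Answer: I*√7594 ≈ 87.144*I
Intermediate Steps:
√((-2478 + f) + (-1983 - 1790)) = √((-2478 - 1343) + (-1983 - 1790)) = √(-3821 - 3773) = √(-7594) = I*√7594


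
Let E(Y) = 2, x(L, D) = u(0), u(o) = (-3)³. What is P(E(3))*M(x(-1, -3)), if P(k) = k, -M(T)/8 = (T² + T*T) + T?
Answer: -22896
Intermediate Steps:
u(o) = -27
x(L, D) = -27
M(T) = -16*T² - 8*T (M(T) = -8*((T² + T*T) + T) = -8*((T² + T²) + T) = -8*(2*T² + T) = -8*(T + 2*T²) = -16*T² - 8*T)
P(E(3))*M(x(-1, -3)) = 2*(-8*(-27)*(1 + 2*(-27))) = 2*(-8*(-27)*(1 - 54)) = 2*(-8*(-27)*(-53)) = 2*(-11448) = -22896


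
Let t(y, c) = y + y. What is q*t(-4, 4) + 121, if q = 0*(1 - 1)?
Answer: 121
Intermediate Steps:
t(y, c) = 2*y
q = 0 (q = 0*0 = 0)
q*t(-4, 4) + 121 = 0*(2*(-4)) + 121 = 0*(-8) + 121 = 0 + 121 = 121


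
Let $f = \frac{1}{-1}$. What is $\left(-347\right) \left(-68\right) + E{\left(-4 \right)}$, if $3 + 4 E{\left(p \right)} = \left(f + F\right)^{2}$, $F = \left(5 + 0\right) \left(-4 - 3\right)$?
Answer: $\frac{95677}{4} \approx 23919.0$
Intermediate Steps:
$f = -1$
$F = -35$ ($F = 5 \left(-7\right) = -35$)
$E{\left(p \right)} = \frac{1293}{4}$ ($E{\left(p \right)} = - \frac{3}{4} + \frac{\left(-1 - 35\right)^{2}}{4} = - \frac{3}{4} + \frac{\left(-36\right)^{2}}{4} = - \frac{3}{4} + \frac{1}{4} \cdot 1296 = - \frac{3}{4} + 324 = \frac{1293}{4}$)
$\left(-347\right) \left(-68\right) + E{\left(-4 \right)} = \left(-347\right) \left(-68\right) + \frac{1293}{4} = 23596 + \frac{1293}{4} = \frac{95677}{4}$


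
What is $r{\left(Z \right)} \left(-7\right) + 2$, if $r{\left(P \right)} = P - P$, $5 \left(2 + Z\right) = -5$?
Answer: $2$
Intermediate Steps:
$Z = -3$ ($Z = -2 + \frac{1}{5} \left(-5\right) = -2 - 1 = -3$)
$r{\left(P \right)} = 0$
$r{\left(Z \right)} \left(-7\right) + 2 = 0 \left(-7\right) + 2 = 0 + 2 = 2$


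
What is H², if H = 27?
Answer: 729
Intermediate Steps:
H² = 27² = 729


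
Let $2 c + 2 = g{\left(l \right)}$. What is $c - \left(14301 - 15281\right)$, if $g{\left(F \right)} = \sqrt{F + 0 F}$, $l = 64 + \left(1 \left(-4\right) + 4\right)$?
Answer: $983$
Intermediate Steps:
$l = 64$ ($l = 64 + \left(-4 + 4\right) = 64 + 0 = 64$)
$g{\left(F \right)} = \sqrt{F}$ ($g{\left(F \right)} = \sqrt{F + 0} = \sqrt{F}$)
$c = 3$ ($c = -1 + \frac{\sqrt{64}}{2} = -1 + \frac{1}{2} \cdot 8 = -1 + 4 = 3$)
$c - \left(14301 - 15281\right) = 3 - \left(14301 - 15281\right) = 3 - -980 = 3 + 980 = 983$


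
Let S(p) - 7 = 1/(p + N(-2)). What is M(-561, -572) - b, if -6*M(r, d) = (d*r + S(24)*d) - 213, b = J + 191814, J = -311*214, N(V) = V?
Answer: -1068209/6 ≈ -1.7803e+5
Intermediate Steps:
J = -66554
b = 125260 (b = -66554 + 191814 = 125260)
S(p) = 7 + 1/(-2 + p) (S(p) = 7 + 1/(p - 2) = 7 + 1/(-2 + p))
M(r, d) = 71/2 - 155*d/132 - d*r/6 (M(r, d) = -((d*r + ((-13 + 7*24)/(-2 + 24))*d) - 213)/6 = -((d*r + ((-13 + 168)/22)*d) - 213)/6 = -((d*r + ((1/22)*155)*d) - 213)/6 = -((d*r + 155*d/22) - 213)/6 = -((155*d/22 + d*r) - 213)/6 = -(-213 + 155*d/22 + d*r)/6 = 71/2 - 155*d/132 - d*r/6)
M(-561, -572) - b = (71/2 - 155/132*(-572) - ⅙*(-572)*(-561)) - 1*125260 = (71/2 + 2015/3 - 53482) - 125260 = -316649/6 - 125260 = -1068209/6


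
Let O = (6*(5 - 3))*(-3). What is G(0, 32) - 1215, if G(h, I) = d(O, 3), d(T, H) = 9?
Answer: -1206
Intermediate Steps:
O = -36 (O = (6*2)*(-3) = 12*(-3) = -36)
G(h, I) = 9
G(0, 32) - 1215 = 9 - 1215 = -1206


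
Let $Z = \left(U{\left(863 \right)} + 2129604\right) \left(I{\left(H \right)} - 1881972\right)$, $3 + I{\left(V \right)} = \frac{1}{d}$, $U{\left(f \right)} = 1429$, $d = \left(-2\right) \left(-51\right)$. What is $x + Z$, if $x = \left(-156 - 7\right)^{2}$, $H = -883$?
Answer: $- \frac{409076179836779}{102} \approx -4.0106 \cdot 10^{12}$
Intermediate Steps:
$d = 102$
$x = 26569$ ($x = \left(-163\right)^{2} = 26569$)
$I{\left(V \right)} = - \frac{305}{102}$ ($I{\left(V \right)} = -3 + \frac{1}{102} = - \frac{305}{102}$)
$Z = - \frac{409076182546817}{102}$ ($Z = \left(1429 + 2129604\right) \left(- \frac{305}{102} - 1881972\right) = 2131033 \left(- \frac{191961449}{102}\right) = - \frac{409076182546817}{102} \approx -4.0106 \cdot 10^{12}$)
$x + Z = 26569 - \frac{409076182546817}{102} = - \frac{409076179836779}{102}$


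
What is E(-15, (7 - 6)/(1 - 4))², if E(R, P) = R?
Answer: 225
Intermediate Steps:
E(-15, (7 - 6)/(1 - 4))² = (-15)² = 225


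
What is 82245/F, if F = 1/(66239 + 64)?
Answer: 5453090235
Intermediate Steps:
F = 1/66303 ≈ 1.5082e-5
82245/F = 82245/(1/66303) = 82245*66303 = 5453090235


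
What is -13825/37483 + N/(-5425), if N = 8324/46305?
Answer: -3473215949117/9415902958875 ≈ -0.36887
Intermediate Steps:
N = 8324/46305 (N = 8324*(1/46305) = 8324/46305 ≈ 0.17976)
-13825/37483 + N/(-5425) = -13825/37483 + (8324/46305)/(-5425) = -13825*1/37483 + (8324/46305)*(-1/5425) = -13825/37483 - 8324/251204625 = -3473215949117/9415902958875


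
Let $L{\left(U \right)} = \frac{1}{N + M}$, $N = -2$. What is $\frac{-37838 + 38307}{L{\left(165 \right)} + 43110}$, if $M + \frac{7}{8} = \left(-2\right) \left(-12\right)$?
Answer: $\frac{79261}{7285598} \approx 0.010879$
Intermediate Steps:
$M = \frac{185}{8}$ ($M = - \frac{7}{8} - -24 = - \frac{7}{8} + 24 = \frac{185}{8} \approx 23.125$)
$L{\left(U \right)} = \frac{8}{169}$ ($L{\left(U \right)} = \frac{1}{-2 + \frac{185}{8}} = \frac{1}{\frac{169}{8}} = \frac{8}{169}$)
$\frac{-37838 + 38307}{L{\left(165 \right)} + 43110} = \frac{-37838 + 38307}{\frac{8}{169} + 43110} = \frac{469}{\frac{7285598}{169}} = 469 \cdot \frac{169}{7285598} = \frac{79261}{7285598}$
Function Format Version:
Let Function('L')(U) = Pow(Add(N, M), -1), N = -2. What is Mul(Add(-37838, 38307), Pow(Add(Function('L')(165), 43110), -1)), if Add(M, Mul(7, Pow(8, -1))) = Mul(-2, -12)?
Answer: Rational(79261, 7285598) ≈ 0.010879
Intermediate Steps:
M = Rational(185, 8) (M = Add(Rational(-7, 8), Mul(-2, -12)) = Add(Rational(-7, 8), 24) = Rational(185, 8) ≈ 23.125)
Function('L')(U) = Rational(8, 169) (Function('L')(U) = Pow(Add(-2, Rational(185, 8)), -1) = Pow(Rational(169, 8), -1) = Rational(8, 169))
Mul(Add(-37838, 38307), Pow(Add(Function('L')(165), 43110), -1)) = Mul(Add(-37838, 38307), Pow(Add(Rational(8, 169), 43110), -1)) = Mul(469, Pow(Rational(7285598, 169), -1)) = Mul(469, Rational(169, 7285598)) = Rational(79261, 7285598)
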